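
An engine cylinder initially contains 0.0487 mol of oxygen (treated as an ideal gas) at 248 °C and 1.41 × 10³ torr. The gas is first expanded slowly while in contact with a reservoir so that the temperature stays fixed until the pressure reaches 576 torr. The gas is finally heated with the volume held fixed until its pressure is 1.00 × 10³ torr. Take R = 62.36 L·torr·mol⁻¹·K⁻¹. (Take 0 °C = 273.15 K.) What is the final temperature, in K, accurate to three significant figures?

T₃ ≈ 905 K

Convert: T₁ = 521.1 K.
From PV = nRT: V₁ = nRT₁/P₁ = 1.122 L.
T constant ⇒ Boyle's law P V = const: T₂ = T₁; V₂ = V₁·(P₁/P₂) = 2.748 L.
V constant ⇒ P ∝ T: V₃ = V₂; T₃ = T₂·(P₃/P₂) = 904.8 K.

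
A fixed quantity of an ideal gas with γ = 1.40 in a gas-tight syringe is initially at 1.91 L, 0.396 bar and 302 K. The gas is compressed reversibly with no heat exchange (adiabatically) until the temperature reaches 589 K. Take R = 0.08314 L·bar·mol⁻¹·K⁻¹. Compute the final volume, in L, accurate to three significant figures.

Reversible adiabatic, γ = 1.40: P₂ = P₁·(T₂/T₁)^(γ/(γ−1)) = 4.103 bar; V₂ = V₁·(T₁/T₂)^(1/(γ−1)) = 0.3596 L.

V₂ ≈ 0.360 L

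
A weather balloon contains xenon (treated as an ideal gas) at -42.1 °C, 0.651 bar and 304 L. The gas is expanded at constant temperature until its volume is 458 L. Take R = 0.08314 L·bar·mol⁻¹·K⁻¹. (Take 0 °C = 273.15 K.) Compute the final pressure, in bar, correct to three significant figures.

P₂ ≈ 0.432 bar

Convert: T₁ = 231.0 K.
T constant ⇒ Boyle's law P V = const: T₂ = T₁; P₂ = P₁·(V₁/V₂) = 0.4321 bar.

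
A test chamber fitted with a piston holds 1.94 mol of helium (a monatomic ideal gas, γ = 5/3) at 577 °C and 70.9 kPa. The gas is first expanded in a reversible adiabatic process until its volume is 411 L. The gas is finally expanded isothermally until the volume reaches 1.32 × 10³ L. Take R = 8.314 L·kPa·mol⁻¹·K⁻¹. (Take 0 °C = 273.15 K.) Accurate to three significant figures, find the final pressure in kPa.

P₃ ≈ 6.28 kPa

Convert: T₁ = 850.1 K.
From PV = nRT: V₁ = nRT₁/P₁ = 193.4 L.
Reversible adiabatic, γ = 5/3: T₂ = T₁·(V₁/V₂)^(γ−1) = 514.3 K; P₂ = P₁·(V₁/V₂)^γ = 20.18 kPa.
Isothermal, so P V is constant: T₃ = T₂; P₃ = P₂·(V₂/V₃) = 6.285 kPa.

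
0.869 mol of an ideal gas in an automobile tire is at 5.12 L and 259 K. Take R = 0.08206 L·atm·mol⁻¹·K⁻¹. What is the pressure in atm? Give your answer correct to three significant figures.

PV = nRT ⇒ P = nRT/V = (0.869 × 0.08206 × 259) / 5.12

P ≈ 3.61 atm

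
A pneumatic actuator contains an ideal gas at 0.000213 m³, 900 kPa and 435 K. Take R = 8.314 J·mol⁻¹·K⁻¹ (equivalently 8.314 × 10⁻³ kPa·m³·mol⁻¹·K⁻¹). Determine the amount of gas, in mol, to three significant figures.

n ≈ 0.0530 mol

PV = nRT ⇒ n = PV/(RT) = (900 × 0.000213) / (8.314 × 10⁻³ × 435)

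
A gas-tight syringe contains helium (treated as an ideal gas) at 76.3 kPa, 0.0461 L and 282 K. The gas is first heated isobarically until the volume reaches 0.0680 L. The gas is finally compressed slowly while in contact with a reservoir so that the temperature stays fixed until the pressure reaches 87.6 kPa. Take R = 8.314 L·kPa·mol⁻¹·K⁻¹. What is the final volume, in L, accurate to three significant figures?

Isobaric, so V/T is constant: P₂ = P₁; T₂ = T₁·(V₂/V₁) = 416.0 K.
Isothermal, so P V is constant: T₃ = T₂; V₃ = V₂·(P₂/P₃) = 0.05923 L.

V₃ ≈ 0.0592 L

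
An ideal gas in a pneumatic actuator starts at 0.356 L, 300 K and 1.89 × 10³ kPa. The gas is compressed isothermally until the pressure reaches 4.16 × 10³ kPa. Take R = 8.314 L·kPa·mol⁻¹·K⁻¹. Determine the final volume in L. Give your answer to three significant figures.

Isothermal, so P V is constant: T₂ = T₁; V₂ = V₁·(P₁/P₂) = 0.1617 L.

V₂ ≈ 0.162 L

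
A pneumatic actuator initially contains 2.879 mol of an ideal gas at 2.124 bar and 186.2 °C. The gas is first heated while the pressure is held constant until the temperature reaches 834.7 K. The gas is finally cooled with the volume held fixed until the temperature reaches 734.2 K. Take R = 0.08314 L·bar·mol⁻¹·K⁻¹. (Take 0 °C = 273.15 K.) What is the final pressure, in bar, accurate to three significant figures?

Convert: T₁ = 459.3 K.
From PV = nRT: V₁ = nRT₁/P₁ = 51.77 L.
Isobaric, so V/T is constant: P₂ = P₁; V₂ = V₁·(T₂/T₁) = 94.06 L.
Isochoric, so P/T is constant: V₃ = V₂; P₃ = P₂·(T₃/T₂) = 1.868 bar.

P₃ ≈ 1.87 bar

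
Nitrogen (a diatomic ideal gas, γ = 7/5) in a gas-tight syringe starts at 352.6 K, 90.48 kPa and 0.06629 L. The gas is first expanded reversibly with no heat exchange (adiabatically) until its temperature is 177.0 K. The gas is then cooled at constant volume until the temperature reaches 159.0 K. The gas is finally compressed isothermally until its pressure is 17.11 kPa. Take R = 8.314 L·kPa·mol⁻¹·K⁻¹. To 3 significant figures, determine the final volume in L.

V₄ ≈ 0.158 L

Adiabatic (γ = 7/5), T V^(γ−1) and P V^γ constant: P₂ = P₁·(T₂/T₁)^(γ/(γ−1)) = 8.109 kPa; V₂ = V₁·(T₁/T₂)^(1/(γ−1)) = 0.3713 L.
Isochoric, so P/T is constant: V₃ = V₂; P₃ = P₂·(T₃/T₂) = 7.284 kPa.
Isothermal, so P V is constant: T₄ = T₃; V₄ = V₃·(P₃/P₄) = 0.1581 L.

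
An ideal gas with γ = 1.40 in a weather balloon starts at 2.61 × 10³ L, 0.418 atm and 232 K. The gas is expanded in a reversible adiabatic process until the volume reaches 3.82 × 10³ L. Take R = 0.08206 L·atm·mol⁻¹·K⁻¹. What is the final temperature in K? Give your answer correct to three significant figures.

T₂ ≈ 199 K

Adiabatic (γ = 1.40), T V^(γ−1) and P V^γ constant: T₂ = T₁·(V₁/V₂)^(γ−1) = 199.2 K; P₂ = P₁·(V₁/V₂)^γ = 0.2452 atm.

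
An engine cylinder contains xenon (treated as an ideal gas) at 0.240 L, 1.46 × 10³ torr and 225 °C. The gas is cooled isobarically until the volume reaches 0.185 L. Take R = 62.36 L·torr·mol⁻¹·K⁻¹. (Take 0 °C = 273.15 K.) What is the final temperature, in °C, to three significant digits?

Convert: T₁ = 498.1 K.
P constant ⇒ V ∝ T: P₂ = P₁; T₂ = T₁·(V₂/V₁) = 384.0 K.

T₂ ≈ 111 °C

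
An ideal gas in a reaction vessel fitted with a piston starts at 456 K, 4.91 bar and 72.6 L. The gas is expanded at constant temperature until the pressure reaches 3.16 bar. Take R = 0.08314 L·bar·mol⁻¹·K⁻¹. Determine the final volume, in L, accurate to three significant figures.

Isothermal, so P V is constant: T₂ = T₁; V₂ = V₁·(P₁/P₂) = 112.8 L.

V₂ ≈ 113 L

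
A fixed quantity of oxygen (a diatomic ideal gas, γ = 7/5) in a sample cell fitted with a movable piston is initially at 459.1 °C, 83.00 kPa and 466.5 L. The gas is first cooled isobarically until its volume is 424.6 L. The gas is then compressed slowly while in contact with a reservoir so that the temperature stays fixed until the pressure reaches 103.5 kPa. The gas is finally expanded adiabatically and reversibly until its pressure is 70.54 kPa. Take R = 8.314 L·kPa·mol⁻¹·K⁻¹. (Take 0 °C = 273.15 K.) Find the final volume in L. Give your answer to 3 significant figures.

V₄ ≈ 448 L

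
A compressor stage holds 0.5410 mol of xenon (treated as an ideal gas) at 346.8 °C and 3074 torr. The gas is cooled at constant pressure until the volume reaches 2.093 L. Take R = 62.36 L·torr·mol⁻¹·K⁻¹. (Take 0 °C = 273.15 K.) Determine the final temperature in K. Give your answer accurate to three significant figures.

T₂ ≈ 191 K

Convert: T₁ = 620.0 K.
From PV = nRT: V₁ = nRT₁/P₁ = 6.804 L.
P constant ⇒ V ∝ T: P₂ = P₁; T₂ = T₁·(V₂/V₁) = 190.7 K.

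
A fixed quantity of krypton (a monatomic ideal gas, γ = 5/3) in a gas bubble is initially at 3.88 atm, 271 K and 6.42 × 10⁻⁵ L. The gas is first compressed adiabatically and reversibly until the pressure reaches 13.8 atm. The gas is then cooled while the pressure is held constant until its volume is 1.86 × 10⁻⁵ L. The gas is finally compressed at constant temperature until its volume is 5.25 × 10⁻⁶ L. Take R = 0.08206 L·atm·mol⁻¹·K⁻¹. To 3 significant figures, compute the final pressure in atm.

P₄ ≈ 48.9 atm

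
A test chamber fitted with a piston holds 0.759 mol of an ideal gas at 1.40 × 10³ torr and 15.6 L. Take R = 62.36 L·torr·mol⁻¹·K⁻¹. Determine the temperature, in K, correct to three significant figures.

PV = nRT ⇒ T = PV/(nR) = (1.40e+03 × 15.6) / (0.759 × 62.36)

T ≈ 461 K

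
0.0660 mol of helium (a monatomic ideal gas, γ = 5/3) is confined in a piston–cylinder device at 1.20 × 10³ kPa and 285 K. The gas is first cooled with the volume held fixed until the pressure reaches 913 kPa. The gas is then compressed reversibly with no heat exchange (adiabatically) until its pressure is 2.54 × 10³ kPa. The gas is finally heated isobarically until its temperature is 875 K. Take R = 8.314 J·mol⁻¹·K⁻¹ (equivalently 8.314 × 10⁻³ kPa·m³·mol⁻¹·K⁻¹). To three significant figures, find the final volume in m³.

From PV = nRT: V₁ = nRT₁/P₁ = 0.0001303 m³.
V constant ⇒ P ∝ T: V₂ = V₁; T₂ = T₁·(P₂/P₁) = 216.8 K.
Adiabatic (γ = 5/3), T V^(γ−1) and P V^γ constant: T₃ = T₂·(P₃/P₂)^((γ−1)/γ) = 326.5 K; V₃ = V₂·(P₂/P₃)^(1/γ) = 7.053e-05 m³.
P constant ⇒ V ∝ T: P₄ = P₃; V₄ = V₃·(T₄/T₃) = 0.0001890 m³.

V₄ ≈ 0.000189 m³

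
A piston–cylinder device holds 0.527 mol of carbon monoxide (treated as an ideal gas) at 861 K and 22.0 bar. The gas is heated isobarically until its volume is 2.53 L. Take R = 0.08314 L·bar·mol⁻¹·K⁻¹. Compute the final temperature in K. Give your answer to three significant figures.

T₂ ≈ 1.27e+03 K

From PV = nRT: V₁ = nRT₁/P₁ = 1.715 L.
Isobaric, so V/T is constant: P₂ = P₁; T₂ = T₁·(V₂/V₁) = 1270 K.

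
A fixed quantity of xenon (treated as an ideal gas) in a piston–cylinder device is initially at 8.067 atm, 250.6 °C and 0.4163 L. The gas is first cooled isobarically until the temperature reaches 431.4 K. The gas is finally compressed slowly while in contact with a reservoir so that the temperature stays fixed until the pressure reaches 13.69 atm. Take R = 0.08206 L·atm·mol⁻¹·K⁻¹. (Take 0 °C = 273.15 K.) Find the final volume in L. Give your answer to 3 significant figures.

Convert: T₁ = 523.8 K.
Isobaric, so V/T is constant: P₂ = P₁; V₂ = V₁·(T₂/T₁) = 0.3429 L.
T constant ⇒ Boyle's law P V = const: T₃ = T₂; V₃ = V₂·(P₂/P₃) = 0.2021 L.

V₃ ≈ 0.202 L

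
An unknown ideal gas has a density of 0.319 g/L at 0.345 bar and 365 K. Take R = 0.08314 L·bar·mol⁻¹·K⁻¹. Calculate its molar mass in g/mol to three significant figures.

ρ = PM/(RT) ⇒ M = ρRT/P = (0.319 × 0.08314 × 365.0) / 0.345

M ≈ 28.1 g/mol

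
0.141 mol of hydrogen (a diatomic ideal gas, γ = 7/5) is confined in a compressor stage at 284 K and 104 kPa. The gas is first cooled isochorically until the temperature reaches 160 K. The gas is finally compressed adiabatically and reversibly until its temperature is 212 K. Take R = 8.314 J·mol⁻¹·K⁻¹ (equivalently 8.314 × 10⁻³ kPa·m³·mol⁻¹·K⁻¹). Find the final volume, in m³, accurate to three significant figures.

V₃ ≈ 0.00158 m³

From PV = nRT: V₁ = nRT₁/P₁ = 0.003201 m³.
V constant ⇒ P ∝ T: V₂ = V₁; P₂ = P₁·(T₂/T₁) = 58.59 kPa.
Reversible adiabatic, γ = 7/5: P₃ = P₂·(T₃/T₂)^(γ/(γ−1)) = 156.9 kPa; V₃ = V₂·(T₂/T₃)^(1/(γ−1)) = 0.001584 m³.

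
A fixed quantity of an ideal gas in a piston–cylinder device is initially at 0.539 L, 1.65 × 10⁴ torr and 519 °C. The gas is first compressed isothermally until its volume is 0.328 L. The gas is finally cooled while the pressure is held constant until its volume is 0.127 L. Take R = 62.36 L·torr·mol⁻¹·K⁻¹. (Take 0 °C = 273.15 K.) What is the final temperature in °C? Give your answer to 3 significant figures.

T₃ ≈ 33.6 °C

Convert: T₁ = 792.1 K.
T constant ⇒ Boyle's law P V = const: T₂ = T₁; P₂ = P₁·(V₁/V₂) = 2.711e+04 torr.
Isobaric, so V/T is constant: P₃ = P₂; T₃ = T₂·(V₃/V₂) = 306.7 K.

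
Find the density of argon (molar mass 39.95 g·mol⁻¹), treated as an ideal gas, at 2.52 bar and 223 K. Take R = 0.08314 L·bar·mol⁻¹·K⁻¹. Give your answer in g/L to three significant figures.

ρ ≈ 5.43 g/L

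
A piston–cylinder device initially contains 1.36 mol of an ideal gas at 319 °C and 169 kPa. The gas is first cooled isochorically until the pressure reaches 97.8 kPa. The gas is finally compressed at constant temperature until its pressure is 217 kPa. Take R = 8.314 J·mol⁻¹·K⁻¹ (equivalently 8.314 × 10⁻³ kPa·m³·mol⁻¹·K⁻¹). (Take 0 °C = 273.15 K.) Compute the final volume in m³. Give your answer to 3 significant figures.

Convert: T₁ = 592.1 K.
From PV = nRT: V₁ = nRT₁/P₁ = 0.03962 m³.
V constant ⇒ P ∝ T: V₂ = V₁; T₂ = T₁·(P₂/P₁) = 342.7 K.
T constant ⇒ Boyle's law P V = const: T₃ = T₂; V₃ = V₂·(P₂/P₃) = 0.01786 m³.

V₃ ≈ 0.0179 m³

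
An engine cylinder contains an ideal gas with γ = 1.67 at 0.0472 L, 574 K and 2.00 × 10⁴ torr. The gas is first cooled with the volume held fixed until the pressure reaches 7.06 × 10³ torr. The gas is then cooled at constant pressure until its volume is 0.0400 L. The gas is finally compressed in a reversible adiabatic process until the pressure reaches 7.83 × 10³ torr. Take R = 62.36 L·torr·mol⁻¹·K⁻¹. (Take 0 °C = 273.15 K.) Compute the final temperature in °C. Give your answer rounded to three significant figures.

T₄ ≈ -94.2 °C

Isochoric, so P/T is constant: V₂ = V₁; T₂ = T₁·(P₂/P₁) = 202.6 K.
P constant ⇒ V ∝ T: P₃ = P₂; T₃ = T₂·(V₃/V₂) = 171.7 K.
Reversible adiabatic, γ = 1.67: T₄ = T₃·(P₄/P₃)^((γ−1)/γ) = 179.0 K; V₄ = V₃·(P₃/P₄)^(1/γ) = 0.03760 L.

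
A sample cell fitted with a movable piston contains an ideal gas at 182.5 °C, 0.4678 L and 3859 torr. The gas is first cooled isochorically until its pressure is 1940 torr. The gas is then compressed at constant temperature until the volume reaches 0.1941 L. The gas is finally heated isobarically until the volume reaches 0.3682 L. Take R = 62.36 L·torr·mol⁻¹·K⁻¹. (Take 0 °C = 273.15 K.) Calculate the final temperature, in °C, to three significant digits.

T₄ ≈ 161 °C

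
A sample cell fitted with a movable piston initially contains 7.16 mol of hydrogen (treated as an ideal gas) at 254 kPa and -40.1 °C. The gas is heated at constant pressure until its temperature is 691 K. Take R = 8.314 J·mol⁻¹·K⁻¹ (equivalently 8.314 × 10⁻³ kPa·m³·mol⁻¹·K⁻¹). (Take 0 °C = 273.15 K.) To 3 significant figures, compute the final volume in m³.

V₂ ≈ 0.162 m³

Convert: T₁ = 233.0 K.
From PV = nRT: V₁ = nRT₁/P₁ = 0.05462 m³.
Isobaric, so V/T is constant: P₂ = P₁; V₂ = V₁·(T₂/T₁) = 0.1619 m³.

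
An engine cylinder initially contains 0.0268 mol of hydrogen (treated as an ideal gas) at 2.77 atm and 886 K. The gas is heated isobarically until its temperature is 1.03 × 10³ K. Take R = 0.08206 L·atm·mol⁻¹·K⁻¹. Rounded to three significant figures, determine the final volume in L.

V₂ ≈ 0.818 L

From PV = nRT: V₁ = nRT₁/P₁ = 0.7034 L.
P constant ⇒ V ∝ T: P₂ = P₁; V₂ = V₁·(T₂/T₁) = 0.8178 L.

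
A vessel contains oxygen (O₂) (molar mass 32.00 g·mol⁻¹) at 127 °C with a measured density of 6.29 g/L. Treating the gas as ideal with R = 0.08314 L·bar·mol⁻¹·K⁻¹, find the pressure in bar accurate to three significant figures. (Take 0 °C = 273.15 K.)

P ≈ 6.54 bar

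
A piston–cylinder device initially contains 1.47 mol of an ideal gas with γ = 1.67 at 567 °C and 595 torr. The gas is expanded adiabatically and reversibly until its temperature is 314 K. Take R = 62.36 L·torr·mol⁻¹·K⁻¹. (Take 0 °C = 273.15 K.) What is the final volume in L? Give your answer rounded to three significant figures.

V₂ ≈ 562 L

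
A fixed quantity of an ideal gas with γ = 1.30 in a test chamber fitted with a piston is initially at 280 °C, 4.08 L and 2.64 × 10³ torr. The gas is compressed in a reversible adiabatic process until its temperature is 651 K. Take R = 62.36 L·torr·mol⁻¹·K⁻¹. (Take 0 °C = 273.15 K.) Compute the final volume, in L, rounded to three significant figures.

Convert: T₁ = 553.1 K.
Adiabatic (γ = 1.30), T V^(γ−1) and P V^γ constant: P₂ = P₁·(T₂/T₁)^(γ/(γ−1)) = 5347 torr; V₂ = V₁·(T₁/T₂)^(1/(γ−1)) = 2.371 L.

V₂ ≈ 2.37 L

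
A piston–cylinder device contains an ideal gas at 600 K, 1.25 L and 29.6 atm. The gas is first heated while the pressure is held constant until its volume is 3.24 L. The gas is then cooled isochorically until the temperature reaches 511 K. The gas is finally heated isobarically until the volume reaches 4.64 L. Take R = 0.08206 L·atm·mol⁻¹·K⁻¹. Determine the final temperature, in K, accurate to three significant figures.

Isobaric, so V/T is constant: P₂ = P₁; T₂ = T₁·(V₂/V₁) = 1555 K.
V constant ⇒ P ∝ T: V₃ = V₂; P₃ = P₂·(T₃/T₂) = 9.726 atm.
P constant ⇒ V ∝ T: P₄ = P₃; T₄ = T₃·(V₄/V₃) = 731.8 K.

T₄ ≈ 732 K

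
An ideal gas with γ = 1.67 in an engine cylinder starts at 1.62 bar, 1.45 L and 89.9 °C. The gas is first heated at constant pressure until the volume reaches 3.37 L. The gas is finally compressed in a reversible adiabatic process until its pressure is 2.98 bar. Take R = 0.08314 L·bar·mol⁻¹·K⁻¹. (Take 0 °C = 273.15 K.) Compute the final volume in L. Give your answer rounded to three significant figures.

Convert: T₁ = 363.0 K.
Isobaric, so V/T is constant: P₂ = P₁; T₂ = T₁·(V₂/V₁) = 843.8 K.
Reversible adiabatic, γ = 1.67: T₃ = T₂·(P₃/P₂)^((γ−1)/γ) = 1078 K; V₃ = V₂·(P₂/P₃)^(1/γ) = 2.340 L.

V₃ ≈ 2.34 L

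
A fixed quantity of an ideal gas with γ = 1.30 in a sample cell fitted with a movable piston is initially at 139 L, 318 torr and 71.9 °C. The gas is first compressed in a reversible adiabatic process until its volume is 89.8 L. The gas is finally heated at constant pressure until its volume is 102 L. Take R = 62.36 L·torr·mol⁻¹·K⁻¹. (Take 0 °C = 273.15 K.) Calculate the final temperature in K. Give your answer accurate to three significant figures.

T₃ ≈ 447 K

Convert: T₁ = 345.0 K.
Reversible adiabatic, γ = 1.30: T₂ = T₁·(V₁/V₂)^(γ−1) = 393.4 K; P₂ = P₁·(V₁/V₂)^γ = 561.2 torr.
P constant ⇒ V ∝ T: P₃ = P₂; T₃ = T₂·(V₃/V₂) = 446.8 K.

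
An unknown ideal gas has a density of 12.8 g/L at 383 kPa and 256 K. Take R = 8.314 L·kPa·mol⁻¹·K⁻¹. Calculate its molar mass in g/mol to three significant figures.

M ≈ 71.1 g/mol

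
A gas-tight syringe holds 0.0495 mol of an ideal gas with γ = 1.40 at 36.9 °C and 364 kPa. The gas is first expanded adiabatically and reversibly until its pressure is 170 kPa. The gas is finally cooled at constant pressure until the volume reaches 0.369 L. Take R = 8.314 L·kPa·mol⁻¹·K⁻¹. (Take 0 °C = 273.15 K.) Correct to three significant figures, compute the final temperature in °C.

T₃ ≈ -121 °C

Convert: T₁ = 310.0 K.
From PV = nRT: V₁ = nRT₁/P₁ = 0.3505 L.
Reversible adiabatic, γ = 1.40: T₂ = T₁·(P₂/P₁)^((γ−1)/γ) = 249.4 K; V₂ = V₁·(P₁/P₂)^(1/γ) = 0.6038 L.
Isobaric, so V/T is constant: P₃ = P₂; T₃ = T₂·(V₃/V₂) = 152.4 K.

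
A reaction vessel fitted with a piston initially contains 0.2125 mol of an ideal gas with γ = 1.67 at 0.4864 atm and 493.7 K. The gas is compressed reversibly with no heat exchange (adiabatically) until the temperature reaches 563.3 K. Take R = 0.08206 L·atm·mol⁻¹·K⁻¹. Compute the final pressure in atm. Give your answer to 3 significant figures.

From PV = nRT: V₁ = nRT₁/P₁ = 17.70 L.
Adiabatic (γ = 1.67), T V^(γ−1) and P V^γ constant: P₂ = P₁·(T₂/T₁)^(γ/(γ−1)) = 0.6757 atm; V₂ = V₁·(T₁/T₂)^(1/(γ−1)) = 14.54 L.

P₂ ≈ 0.676 atm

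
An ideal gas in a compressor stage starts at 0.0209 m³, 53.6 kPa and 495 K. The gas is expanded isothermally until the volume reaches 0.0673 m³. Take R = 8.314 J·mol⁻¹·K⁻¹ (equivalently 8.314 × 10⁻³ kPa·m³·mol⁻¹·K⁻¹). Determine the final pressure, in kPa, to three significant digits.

P₂ ≈ 16.6 kPa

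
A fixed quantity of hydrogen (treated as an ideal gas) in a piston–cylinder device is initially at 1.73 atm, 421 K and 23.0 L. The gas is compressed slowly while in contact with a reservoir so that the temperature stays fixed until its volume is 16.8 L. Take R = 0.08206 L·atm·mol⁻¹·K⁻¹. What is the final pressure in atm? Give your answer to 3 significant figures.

P₂ ≈ 2.37 atm

T constant ⇒ Boyle's law P V = const: T₂ = T₁; P₂ = P₁·(V₁/V₂) = 2.368 atm.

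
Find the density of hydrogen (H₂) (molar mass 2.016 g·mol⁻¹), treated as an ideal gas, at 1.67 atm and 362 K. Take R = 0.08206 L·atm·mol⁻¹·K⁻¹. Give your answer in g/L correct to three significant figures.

ρ = PM/(RT) = (1.67 × 2.016) / (0.08206 × 362.0)

ρ ≈ 0.113 g/L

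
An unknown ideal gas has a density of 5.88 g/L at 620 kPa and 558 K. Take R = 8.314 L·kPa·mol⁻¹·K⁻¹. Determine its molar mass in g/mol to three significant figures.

ρ = PM/(RT) ⇒ M = ρRT/P = (5.88 × 8.314 × 558.0) / 620

M ≈ 44.0 g/mol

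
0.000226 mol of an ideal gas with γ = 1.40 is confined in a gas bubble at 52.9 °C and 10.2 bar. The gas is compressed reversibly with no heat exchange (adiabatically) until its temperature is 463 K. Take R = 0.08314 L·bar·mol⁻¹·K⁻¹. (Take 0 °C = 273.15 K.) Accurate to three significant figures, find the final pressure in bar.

Convert: T₁ = 326.0 K.
From PV = nRT: V₁ = nRT₁/P₁ = 0.0006006 L.
Reversible adiabatic, γ = 1.40: P₂ = P₁·(T₂/T₁)^(γ/(γ−1)) = 34.80 bar; V₂ = V₁·(T₁/T₂)^(1/(γ−1)) = 0.0002500 L.

P₂ ≈ 34.8 bar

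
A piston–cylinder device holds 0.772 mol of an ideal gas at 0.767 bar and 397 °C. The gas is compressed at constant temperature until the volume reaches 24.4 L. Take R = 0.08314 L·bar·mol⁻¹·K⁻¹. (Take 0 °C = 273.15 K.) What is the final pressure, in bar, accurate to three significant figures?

P₂ ≈ 1.76 bar

Convert: T₁ = 670.1 K.
From PV = nRT: V₁ = nRT₁/P₁ = 56.08 L.
T constant ⇒ Boyle's law P V = const: T₂ = T₁; P₂ = P₁·(V₁/V₂) = 1.763 bar.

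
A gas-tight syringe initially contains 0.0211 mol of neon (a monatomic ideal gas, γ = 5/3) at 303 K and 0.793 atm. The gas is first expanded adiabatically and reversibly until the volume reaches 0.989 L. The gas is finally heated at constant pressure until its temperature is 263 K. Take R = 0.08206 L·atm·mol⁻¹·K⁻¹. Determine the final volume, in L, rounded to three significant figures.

V₃ ≈ 1.12 L

From PV = nRT: V₁ = nRT₁/P₁ = 0.6616 L.
Reversible adiabatic, γ = 5/3: T₂ = T₁·(V₁/V₂)^(γ−1) = 231.8 K; P₂ = P₁·(V₁/V₂)^γ = 0.4057 atm.
P constant ⇒ V ∝ T: P₃ = P₂; V₃ = V₂·(T₃/T₂) = 1.122 L.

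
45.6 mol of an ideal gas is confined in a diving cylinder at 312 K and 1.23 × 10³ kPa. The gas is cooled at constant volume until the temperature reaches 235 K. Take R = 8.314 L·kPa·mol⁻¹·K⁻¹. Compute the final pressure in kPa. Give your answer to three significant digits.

From PV = nRT: V₁ = nRT₁/P₁ = 96.17 L.
Isochoric, so P/T is constant: V₂ = V₁; P₂ = P₁·(T₂/T₁) = 926.4 kPa.

P₂ ≈ 926 kPa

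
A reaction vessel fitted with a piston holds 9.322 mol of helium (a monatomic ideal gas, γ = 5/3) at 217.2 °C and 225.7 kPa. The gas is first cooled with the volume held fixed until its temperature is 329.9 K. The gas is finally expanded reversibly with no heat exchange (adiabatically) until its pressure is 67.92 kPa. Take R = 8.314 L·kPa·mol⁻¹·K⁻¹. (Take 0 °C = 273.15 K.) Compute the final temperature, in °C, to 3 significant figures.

Convert: T₁ = 490.3 K.
From PV = nRT: V₁ = nRT₁/P₁ = 168.4 L.
Isochoric, so P/T is constant: V₂ = V₁; P₂ = P₁·(T₂/T₁) = 151.8 kPa.
Reversible adiabatic, γ = 5/3: T₃ = T₂·(P₃/P₂)^((γ−1)/γ) = 239.1 K; V₃ = V₂·(P₂/P₃)^(1/γ) = 272.9 L.

T₃ ≈ -34.0 °C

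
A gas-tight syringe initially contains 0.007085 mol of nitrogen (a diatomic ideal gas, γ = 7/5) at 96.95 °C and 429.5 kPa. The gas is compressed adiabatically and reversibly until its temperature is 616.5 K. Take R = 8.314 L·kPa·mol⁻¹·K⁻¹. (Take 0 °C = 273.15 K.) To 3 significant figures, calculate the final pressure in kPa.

Convert: T₁ = 370.1 K.
From PV = nRT: V₁ = nRT₁/P₁ = 0.05076 L.
Adiabatic (γ = 7/5), T V^(γ−1) and P V^γ constant: P₂ = P₁·(T₂/T₁)^(γ/(γ−1)) = 2562 kPa; V₂ = V₁·(T₁/T₂)^(1/(γ−1)) = 0.01417 L.

P₂ ≈ 2.56e+03 kPa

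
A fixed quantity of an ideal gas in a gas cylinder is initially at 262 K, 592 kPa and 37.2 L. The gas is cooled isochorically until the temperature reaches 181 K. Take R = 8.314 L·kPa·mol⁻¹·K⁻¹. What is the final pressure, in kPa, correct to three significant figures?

P₂ ≈ 409 kPa

Isochoric, so P/T is constant: V₂ = V₁; P₂ = P₁·(T₂/T₁) = 409.0 kPa.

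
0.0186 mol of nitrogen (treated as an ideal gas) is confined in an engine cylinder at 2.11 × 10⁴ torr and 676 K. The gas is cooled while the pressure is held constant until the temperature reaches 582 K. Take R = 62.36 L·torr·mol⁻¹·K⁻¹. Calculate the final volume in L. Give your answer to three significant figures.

V₂ ≈ 0.0320 L

From PV = nRT: V₁ = nRT₁/P₁ = 0.03716 L.
Isobaric, so V/T is constant: P₂ = P₁; V₂ = V₁·(T₂/T₁) = 0.03199 L.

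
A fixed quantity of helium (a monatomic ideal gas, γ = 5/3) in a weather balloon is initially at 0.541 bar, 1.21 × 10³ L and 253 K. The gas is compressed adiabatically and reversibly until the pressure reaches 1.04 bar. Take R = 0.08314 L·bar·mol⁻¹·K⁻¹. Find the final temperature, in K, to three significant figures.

Adiabatic (γ = 5/3), T V^(γ−1) and P V^γ constant: T₂ = T₁·(P₂/P₁)^((γ−1)/γ) = 328.6 K; V₂ = V₁·(P₁/P₂)^(1/γ) = 817.5 L.

T₂ ≈ 329 K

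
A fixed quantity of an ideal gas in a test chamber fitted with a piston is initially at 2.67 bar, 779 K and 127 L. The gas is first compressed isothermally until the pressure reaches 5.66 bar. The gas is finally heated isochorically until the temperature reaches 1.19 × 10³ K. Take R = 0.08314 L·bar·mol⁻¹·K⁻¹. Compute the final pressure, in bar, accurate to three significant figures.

P₃ ≈ 8.65 bar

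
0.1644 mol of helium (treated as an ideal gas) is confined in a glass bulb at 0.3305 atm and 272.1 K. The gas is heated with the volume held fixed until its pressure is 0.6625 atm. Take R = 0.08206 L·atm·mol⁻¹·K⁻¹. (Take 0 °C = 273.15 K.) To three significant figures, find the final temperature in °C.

T₂ ≈ 272 °C

From PV = nRT: V₁ = nRT₁/P₁ = 11.11 L.
V constant ⇒ P ∝ T: V₂ = V₁; T₂ = T₁·(P₂/P₁) = 545.4 K.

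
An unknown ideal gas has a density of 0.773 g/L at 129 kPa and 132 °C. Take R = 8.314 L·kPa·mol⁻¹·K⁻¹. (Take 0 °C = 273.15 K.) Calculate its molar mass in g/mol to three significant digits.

ρ = PM/(RT) ⇒ M = ρRT/P = (0.773 × 8.314 × 405.1) / 129

M ≈ 20.2 g/mol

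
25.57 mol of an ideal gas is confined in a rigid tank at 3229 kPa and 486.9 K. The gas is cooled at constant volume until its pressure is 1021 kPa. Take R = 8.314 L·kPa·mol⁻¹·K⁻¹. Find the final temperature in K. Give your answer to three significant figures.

T₂ ≈ 154 K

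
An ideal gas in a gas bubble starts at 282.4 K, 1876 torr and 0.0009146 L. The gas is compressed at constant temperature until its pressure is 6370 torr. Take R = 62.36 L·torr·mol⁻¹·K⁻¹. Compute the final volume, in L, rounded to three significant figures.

V₂ ≈ 0.000269 L

Isothermal, so P V is constant: T₂ = T₁; V₂ = V₁·(P₁/P₂) = 0.0002694 L.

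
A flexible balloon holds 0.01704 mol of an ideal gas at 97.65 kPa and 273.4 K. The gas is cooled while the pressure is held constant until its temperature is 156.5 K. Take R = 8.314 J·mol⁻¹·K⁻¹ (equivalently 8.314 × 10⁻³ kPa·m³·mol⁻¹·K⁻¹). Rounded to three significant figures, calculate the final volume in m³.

From PV = nRT: V₁ = nRT₁/P₁ = 0.0003966 m³.
P constant ⇒ V ∝ T: P₂ = P₁; V₂ = V₁·(T₂/T₁) = 0.0002271 m³.

V₂ ≈ 0.000227 m³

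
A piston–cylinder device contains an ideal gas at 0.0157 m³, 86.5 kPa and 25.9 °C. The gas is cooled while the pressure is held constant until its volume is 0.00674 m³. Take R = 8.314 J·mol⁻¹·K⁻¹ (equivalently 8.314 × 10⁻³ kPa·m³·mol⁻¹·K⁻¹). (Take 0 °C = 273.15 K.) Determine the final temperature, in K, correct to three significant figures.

T₂ ≈ 128 K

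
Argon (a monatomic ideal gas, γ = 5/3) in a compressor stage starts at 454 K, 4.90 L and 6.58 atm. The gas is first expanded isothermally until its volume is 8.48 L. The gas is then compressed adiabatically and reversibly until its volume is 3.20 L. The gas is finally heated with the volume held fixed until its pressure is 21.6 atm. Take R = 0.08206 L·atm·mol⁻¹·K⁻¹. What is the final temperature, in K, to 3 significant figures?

T₄ ≈ 973 K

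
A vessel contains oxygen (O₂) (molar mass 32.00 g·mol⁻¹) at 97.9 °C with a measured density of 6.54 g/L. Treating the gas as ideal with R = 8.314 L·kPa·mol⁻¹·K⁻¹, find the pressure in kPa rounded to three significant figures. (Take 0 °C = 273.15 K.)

P ≈ 630 kPa

ρ = PM/(RT) ⇒ P = ρRT/M = (6.54 × 8.314 × 371.0) / 32.00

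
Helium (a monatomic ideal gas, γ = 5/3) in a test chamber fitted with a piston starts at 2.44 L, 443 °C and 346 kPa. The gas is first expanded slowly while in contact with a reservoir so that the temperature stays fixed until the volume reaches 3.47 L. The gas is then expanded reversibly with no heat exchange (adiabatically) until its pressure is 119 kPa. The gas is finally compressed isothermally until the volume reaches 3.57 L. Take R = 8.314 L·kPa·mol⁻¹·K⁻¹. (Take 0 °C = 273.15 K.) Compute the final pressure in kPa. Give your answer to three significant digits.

Convert: T₁ = 716.1 K.
Isothermal, so P V is constant: T₂ = T₁; P₂ = P₁·(V₁/V₂) = 243.3 kPa.
Reversible adiabatic, γ = 5/3: T₃ = T₂·(P₃/P₂)^((γ−1)/γ) = 538.0 K; V₃ = V₂·(P₂/P₃)^(1/γ) = 5.329 L.
Isothermal, so P V is constant: T₄ = T₃; P₄ = P₃·(V₃/V₄) = 177.6 kPa.

P₄ ≈ 178 kPa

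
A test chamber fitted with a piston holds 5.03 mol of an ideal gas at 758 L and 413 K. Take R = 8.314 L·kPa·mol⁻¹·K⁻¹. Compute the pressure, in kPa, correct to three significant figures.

P ≈ 22.8 kPa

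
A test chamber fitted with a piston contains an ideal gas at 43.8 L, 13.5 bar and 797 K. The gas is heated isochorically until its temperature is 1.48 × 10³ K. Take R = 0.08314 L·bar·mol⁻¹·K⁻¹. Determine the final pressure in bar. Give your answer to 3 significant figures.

V constant ⇒ P ∝ T: V₂ = V₁; P₂ = P₁·(T₂/T₁) = 25.07 bar.

P₂ ≈ 25.1 bar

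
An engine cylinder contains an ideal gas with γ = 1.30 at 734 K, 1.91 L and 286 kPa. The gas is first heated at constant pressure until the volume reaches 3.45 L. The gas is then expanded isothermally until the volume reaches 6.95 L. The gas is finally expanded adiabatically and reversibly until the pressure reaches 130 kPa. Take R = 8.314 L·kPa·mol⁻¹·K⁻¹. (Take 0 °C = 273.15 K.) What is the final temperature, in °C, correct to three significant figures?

T₄ ≈ 1.03e+03 °C

P constant ⇒ V ∝ T: P₂ = P₁; T₂ = T₁·(V₂/V₁) = 1326 K.
T constant ⇒ Boyle's law P V = const: T₃ = T₂; P₃ = P₂·(V₂/V₃) = 142.0 kPa.
Adiabatic (γ = 1.30), T V^(γ−1) and P V^γ constant: T₄ = T₃·(P₄/P₃)^((γ−1)/γ) = 1299 K; V₄ = V₃·(P₃/P₄)^(1/γ) = 7.437 L.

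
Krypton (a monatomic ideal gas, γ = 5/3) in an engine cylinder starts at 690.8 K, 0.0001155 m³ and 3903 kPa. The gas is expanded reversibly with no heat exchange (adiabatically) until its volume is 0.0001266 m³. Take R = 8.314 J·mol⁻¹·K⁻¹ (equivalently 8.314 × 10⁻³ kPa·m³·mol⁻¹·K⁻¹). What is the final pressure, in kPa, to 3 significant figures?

P₂ ≈ 3.35e+03 kPa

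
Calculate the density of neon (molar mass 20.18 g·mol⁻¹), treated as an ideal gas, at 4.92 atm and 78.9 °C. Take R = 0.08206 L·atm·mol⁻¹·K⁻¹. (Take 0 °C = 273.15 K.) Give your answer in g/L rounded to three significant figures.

ρ ≈ 3.44 g/L

ρ = PM/(RT) = (4.92 × 20.18) / (0.08206 × 352.0)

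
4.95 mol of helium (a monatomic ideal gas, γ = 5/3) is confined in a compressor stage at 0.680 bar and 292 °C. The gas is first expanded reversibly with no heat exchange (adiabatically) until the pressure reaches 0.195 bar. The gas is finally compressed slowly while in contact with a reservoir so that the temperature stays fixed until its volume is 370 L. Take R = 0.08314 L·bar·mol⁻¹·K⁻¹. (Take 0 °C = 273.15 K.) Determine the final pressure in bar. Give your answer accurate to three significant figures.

P₃ ≈ 0.381 bar

Convert: T₁ = 565.1 K.
From PV = nRT: V₁ = nRT₁/P₁ = 342.0 L.
Reversible adiabatic, γ = 5/3: T₂ = T₁·(P₂/P₁)^((γ−1)/γ) = 342.9 K; V₂ = V₁·(P₁/P₂)^(1/γ) = 723.7 L.
T constant ⇒ Boyle's law P V = const: T₃ = T₂; P₃ = P₂·(V₂/V₃) = 0.3814 bar.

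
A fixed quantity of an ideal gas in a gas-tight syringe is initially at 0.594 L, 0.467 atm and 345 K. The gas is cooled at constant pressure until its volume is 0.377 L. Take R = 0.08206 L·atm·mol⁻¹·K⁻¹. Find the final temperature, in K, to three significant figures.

T₂ ≈ 219 K

P constant ⇒ V ∝ T: P₂ = P₁; T₂ = T₁·(V₂/V₁) = 219.0 K.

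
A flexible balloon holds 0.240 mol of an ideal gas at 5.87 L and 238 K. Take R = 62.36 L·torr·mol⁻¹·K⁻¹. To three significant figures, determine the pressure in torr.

P ≈ 607 torr

PV = nRT ⇒ P = nRT/V = (0.240 × 62.36 × 238) / 5.87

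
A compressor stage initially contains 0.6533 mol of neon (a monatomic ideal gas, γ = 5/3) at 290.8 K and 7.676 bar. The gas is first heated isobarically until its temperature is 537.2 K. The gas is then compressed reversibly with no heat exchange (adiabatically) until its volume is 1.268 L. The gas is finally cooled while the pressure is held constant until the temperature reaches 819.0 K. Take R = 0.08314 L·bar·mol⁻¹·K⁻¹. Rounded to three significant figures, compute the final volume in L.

From PV = nRT: V₁ = nRT₁/P₁ = 2.058 L.
P constant ⇒ V ∝ T: P₂ = P₁; V₂ = V₁·(T₂/T₁) = 3.801 L.
Adiabatic (γ = 5/3), T V^(γ−1) and P V^γ constant: T₃ = T₂·(V₂/V₃)^(γ−1) = 1117 K; P₃ = P₂·(V₂/V₃)^γ = 47.84 bar.
Isobaric, so V/T is constant: P₄ = P₃; V₄ = V₃·(T₄/T₃) = 0.9298 L.

V₄ ≈ 0.930 L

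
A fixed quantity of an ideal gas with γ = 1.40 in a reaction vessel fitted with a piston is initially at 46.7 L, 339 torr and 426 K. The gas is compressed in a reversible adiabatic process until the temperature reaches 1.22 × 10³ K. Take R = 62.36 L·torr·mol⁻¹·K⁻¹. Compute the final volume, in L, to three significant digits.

V₂ ≈ 3.36 L

Reversible adiabatic, γ = 1.40: P₂ = P₁·(T₂/T₁)^(γ/(γ−1)) = 1.347e+04 torr; V₂ = V₁·(T₁/T₂)^(1/(γ−1)) = 3.365 L.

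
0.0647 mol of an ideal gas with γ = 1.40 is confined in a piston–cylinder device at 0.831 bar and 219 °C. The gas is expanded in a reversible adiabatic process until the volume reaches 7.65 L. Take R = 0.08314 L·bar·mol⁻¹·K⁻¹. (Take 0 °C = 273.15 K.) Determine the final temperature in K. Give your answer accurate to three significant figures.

Convert: T₁ = 492.1 K.
From PV = nRT: V₁ = nRT₁/P₁ = 3.186 L.
Adiabatic (γ = 1.40), T V^(γ−1) and P V^γ constant: T₂ = T₁·(V₁/V₂)^(γ−1) = 346.7 K; P₂ = P₁·(V₁/V₂)^γ = 0.2438 bar.

T₂ ≈ 347 K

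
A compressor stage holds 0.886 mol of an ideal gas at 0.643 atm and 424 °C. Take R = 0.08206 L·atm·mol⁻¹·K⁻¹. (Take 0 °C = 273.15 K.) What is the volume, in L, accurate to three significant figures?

V ≈ 78.8 L

Convert: T = 697.15 K.
PV = nRT ⇒ V = nRT/P = (0.886 × 0.08206 × 697.15) / 0.643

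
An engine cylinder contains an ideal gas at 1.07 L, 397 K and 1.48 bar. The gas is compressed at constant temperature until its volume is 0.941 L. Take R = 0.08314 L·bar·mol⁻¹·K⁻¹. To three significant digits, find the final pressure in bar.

Isothermal, so P V is constant: T₂ = T₁; P₂ = P₁·(V₁/V₂) = 1.683 bar.

P₂ ≈ 1.68 bar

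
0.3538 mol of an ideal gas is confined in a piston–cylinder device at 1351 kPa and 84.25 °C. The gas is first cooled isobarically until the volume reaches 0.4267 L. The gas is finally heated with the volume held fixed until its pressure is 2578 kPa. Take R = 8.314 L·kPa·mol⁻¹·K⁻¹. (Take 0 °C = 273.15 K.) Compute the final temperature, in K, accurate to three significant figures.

T₃ ≈ 374 K

Convert: T₁ = 357.4 K.
From PV = nRT: V₁ = nRT₁/P₁ = 0.7782 L.
P constant ⇒ V ∝ T: P₂ = P₁; T₂ = T₁·(V₂/V₁) = 196.0 K.
V constant ⇒ P ∝ T: V₃ = V₂; T₃ = T₂·(P₃/P₂) = 374.0 K.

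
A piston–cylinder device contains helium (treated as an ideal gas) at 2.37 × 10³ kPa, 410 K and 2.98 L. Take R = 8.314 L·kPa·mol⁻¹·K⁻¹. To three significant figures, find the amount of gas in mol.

PV = nRT ⇒ n = PV/(RT) = (2.37e+03 × 2.98) / (8.314 × 410)

n ≈ 2.07 mol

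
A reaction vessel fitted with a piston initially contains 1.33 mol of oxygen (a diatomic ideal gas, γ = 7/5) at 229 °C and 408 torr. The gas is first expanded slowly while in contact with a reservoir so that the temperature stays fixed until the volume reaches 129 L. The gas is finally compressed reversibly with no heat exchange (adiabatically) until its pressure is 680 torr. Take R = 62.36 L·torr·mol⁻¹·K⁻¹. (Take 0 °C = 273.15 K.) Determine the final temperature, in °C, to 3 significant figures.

Convert: T₁ = 502.1 K.
From PV = nRT: V₁ = nRT₁/P₁ = 102.1 L.
T constant ⇒ Boyle's law P V = const: T₂ = T₁; P₂ = P₁·(V₁/V₂) = 322.9 torr.
Adiabatic (γ = 7/5), T V^(γ−1) and P V^γ constant: T₃ = T₂·(P₃/P₂)^((γ−1)/γ) = 621.2 K; V₃ = V₂·(P₂/P₃)^(1/γ) = 75.77 L.

T₃ ≈ 348 °C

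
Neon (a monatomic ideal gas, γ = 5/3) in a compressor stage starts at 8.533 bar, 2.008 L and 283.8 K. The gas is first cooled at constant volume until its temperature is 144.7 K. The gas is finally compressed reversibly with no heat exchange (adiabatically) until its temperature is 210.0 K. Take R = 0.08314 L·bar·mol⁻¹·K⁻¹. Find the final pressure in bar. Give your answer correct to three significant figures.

P₃ ≈ 11.0 bar

Isochoric, so P/T is constant: V₂ = V₁; P₂ = P₁·(T₂/T₁) = 4.351 bar.
Reversible adiabatic, γ = 5/3: P₃ = P₂·(T₃/T₂)^(γ/(γ−1)) = 11.04 bar; V₃ = V₂·(T₂/T₃)^(1/(γ−1)) = 1.149 L.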